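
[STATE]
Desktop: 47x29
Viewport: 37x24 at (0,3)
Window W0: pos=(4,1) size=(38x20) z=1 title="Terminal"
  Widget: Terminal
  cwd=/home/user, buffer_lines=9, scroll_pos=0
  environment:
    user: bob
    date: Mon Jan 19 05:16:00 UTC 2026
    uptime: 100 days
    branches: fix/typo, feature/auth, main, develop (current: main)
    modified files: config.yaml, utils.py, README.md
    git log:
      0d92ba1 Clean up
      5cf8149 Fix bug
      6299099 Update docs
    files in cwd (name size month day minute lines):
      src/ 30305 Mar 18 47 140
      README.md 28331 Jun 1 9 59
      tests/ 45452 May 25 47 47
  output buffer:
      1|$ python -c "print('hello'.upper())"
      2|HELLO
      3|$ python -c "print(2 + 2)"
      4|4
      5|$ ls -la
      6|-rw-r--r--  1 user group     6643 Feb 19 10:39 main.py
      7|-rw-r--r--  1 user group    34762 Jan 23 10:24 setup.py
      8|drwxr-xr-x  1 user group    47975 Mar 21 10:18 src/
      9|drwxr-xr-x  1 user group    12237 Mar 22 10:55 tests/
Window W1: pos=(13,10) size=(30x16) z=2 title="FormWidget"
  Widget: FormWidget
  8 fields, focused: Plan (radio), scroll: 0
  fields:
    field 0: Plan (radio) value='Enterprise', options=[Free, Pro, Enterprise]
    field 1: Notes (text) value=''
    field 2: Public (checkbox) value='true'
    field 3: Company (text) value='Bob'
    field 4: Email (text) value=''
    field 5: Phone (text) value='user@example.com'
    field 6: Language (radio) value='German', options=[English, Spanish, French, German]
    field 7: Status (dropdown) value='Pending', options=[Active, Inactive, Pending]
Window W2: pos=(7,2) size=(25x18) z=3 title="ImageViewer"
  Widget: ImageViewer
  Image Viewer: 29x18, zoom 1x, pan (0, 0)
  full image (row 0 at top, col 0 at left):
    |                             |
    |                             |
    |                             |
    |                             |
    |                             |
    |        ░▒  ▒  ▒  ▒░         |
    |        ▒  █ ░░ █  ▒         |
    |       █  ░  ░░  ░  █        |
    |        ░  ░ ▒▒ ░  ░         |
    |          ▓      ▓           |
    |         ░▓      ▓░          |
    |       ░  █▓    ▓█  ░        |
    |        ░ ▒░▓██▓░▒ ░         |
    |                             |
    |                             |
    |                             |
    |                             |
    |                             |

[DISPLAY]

    ┠──┃ ImageViewer           ┃─────
    ┃$ ┠───────────────────────┨upper
    ┃HE┃                       ┃     
    ┃$ ┃                       ┃     
    ┃4 ┃                       ┃     
    ┃$ ┃                       ┃     
    ┃-r┃                       ┃  664
    ┃-r┃        ░▒  ▒  ▒  ▒░   ┃━━━━━
    ┃dr┃        ▒  █ ░░ █  ▒   ┃     
    ┃dr┃       █  ░  ░░  ░  █  ┃─────
    ┃$ ┃        ░  ░ ▒▒ ░  ░   ┃Free 
    ┃  ┃          ▓      ▓     ┃     
    ┃  ┃         ░▓      ▓░    ┃     
    ┃  ┃       ░  █▓    ▓█  ░  ┃     
    ┃  ┃        ░ ▒░▓██▓░▒ ░   ┃     
    ┃  ┃                       ┃r@exa
    ┃  ┗━━━━━━━━━━━━━━━━━━━━━━━┛Engli
    ┗━━━━━━━━┃  Status:     [Pending 
             ┃                       
             ┃                       
             ┃                       
             ┃                       
             ┗━━━━━━━━━━━━━━━━━━━━━━━
                                     


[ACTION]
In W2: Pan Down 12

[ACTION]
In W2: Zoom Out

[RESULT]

    ┠──┃ ImageViewer           ┃─────
    ┃$ ┠───────────────────────┨upper
    ┃HE┃        ░ ▒░▓██▓░▒ ░   ┃     
    ┃$ ┃                       ┃     
    ┃4 ┃                       ┃     
    ┃$ ┃                       ┃     
    ┃-r┃                       ┃  664
    ┃-r┃                       ┃━━━━━
    ┃dr┃                       ┃     
    ┃dr┃                       ┃─────
    ┃$ ┃                       ┃Free 
    ┃  ┃                       ┃     
    ┃  ┃                       ┃     
    ┃  ┃                       ┃     
    ┃  ┃                       ┃     
    ┃  ┃                       ┃r@exa
    ┃  ┗━━━━━━━━━━━━━━━━━━━━━━━┛Engli
    ┗━━━━━━━━┃  Status:     [Pending 
             ┃                       
             ┃                       
             ┃                       
             ┃                       
             ┗━━━━━━━━━━━━━━━━━━━━━━━
                                     


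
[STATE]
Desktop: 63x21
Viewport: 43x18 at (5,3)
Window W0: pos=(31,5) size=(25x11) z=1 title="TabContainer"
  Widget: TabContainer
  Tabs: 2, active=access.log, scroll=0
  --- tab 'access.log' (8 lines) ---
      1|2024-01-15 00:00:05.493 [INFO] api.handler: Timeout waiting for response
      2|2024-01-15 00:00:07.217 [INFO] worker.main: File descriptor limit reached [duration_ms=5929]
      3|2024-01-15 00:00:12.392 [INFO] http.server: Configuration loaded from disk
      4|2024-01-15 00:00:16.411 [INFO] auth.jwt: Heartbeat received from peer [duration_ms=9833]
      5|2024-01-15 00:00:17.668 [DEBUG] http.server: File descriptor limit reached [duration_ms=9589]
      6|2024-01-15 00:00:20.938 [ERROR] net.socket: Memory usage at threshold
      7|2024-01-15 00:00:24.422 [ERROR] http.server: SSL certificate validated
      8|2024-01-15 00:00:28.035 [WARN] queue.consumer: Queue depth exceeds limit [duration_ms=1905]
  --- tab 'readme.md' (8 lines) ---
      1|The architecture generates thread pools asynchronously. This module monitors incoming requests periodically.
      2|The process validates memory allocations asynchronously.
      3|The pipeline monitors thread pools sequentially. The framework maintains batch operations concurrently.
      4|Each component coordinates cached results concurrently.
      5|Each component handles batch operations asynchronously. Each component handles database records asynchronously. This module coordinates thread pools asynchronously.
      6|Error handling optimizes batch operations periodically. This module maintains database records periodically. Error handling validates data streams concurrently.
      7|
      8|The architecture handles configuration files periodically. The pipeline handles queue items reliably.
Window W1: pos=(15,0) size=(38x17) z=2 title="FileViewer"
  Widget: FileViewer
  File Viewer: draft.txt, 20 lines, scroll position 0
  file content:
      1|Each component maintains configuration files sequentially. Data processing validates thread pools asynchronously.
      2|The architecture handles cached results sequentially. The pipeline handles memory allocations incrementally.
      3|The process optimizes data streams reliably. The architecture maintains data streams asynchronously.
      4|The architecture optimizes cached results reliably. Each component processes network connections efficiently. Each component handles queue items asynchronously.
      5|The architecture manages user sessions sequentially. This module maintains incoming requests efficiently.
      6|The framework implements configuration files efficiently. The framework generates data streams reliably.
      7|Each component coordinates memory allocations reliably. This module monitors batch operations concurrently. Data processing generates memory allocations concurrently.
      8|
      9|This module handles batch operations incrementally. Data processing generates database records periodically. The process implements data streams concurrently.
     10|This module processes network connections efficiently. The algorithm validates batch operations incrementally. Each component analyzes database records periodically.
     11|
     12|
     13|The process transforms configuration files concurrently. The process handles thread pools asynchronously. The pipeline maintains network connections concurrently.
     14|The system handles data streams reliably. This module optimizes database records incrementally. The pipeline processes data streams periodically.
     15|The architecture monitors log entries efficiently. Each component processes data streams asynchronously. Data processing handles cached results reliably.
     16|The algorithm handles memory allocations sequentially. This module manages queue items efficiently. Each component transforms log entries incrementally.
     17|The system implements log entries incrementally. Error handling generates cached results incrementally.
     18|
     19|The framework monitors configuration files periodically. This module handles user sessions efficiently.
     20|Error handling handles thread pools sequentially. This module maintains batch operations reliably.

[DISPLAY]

          ┃Each component maintains configu
          ┃The architecture handles cached 
          ┃The process optimizes data strea
          ┃The architecture optimizes cache
          ┃The architecture manages user se
          ┃The framework implements configu
          ┃Each component coordinates memor
          ┃                                
          ┃This module handles batch operat
          ┃This module processes network co
          ┃                                
          ┃                                
          ┃The process transforms configura
          ┗━━━━━━━━━━━━━━━━━━━━━━━━━━━━━━━━
                                           
                                           
                                           
                                           


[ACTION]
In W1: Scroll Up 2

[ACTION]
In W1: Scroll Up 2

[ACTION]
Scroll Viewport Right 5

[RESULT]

     ┃Each component maintains configurat▲┃
     ┃The architecture handles cached res█┃
     ┃The process optimizes data streams ░┃
     ┃The architecture optimizes cached r░┃
     ┃The architecture manages user sessi░┃
     ┃The framework implements configurat░┃
     ┃Each component coordinates memory a░┃
     ┃                                   ░┃
     ┃This module handles batch operation░┃
     ┃This module processes network conne░┃
     ┃                                   ░┃
     ┃                                   ░┃
     ┃The process transforms configuratio▼┃
     ┗━━━━━━━━━━━━━━━━━━━━━━━━━━━━━━━━━━━━┛
                                           
                                           
                                           
                                           


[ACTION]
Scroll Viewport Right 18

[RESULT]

 component maintains configurat▲┃          
architecture handles cached res█┃          
process optimizes data streams ░┃━━┓       
architecture optimizes cached r░┃  ┃       
architecture manages user sessi░┃──┨       
framework implements configurat░┃md┃       
 component coordinates memory a░┃──┃       
                               ░┃93┃       
 module handles batch operation░┃17┃       
 module processes network conne░┃92┃       
                               ░┃11┃       
                               ░┃68┃       
process transforms configuratio▼┃━━┛       
━━━━━━━━━━━━━━━━━━━━━━━━━━━━━━━━┛          
                                           
                                           
                                           
                                           


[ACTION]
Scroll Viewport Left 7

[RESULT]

  ┃Each component maintains configurat▲┃   
  ┃The architecture handles cached res█┃   
  ┃The process optimizes data streams ░┃━━┓
  ┃The architecture optimizes cached r░┃  ┃
  ┃The architecture manages user sessi░┃──┨
  ┃The framework implements configurat░┃md┃
  ┃Each component coordinates memory a░┃──┃
  ┃                                   ░┃93┃
  ┃This module handles batch operation░┃17┃
  ┃This module processes network conne░┃92┃
  ┃                                   ░┃11┃
  ┃                                   ░┃68┃
  ┃The process transforms configuratio▼┃━━┛
  ┗━━━━━━━━━━━━━━━━━━━━━━━━━━━━━━━━━━━━┛   
                                           
                                           
                                           
                                           


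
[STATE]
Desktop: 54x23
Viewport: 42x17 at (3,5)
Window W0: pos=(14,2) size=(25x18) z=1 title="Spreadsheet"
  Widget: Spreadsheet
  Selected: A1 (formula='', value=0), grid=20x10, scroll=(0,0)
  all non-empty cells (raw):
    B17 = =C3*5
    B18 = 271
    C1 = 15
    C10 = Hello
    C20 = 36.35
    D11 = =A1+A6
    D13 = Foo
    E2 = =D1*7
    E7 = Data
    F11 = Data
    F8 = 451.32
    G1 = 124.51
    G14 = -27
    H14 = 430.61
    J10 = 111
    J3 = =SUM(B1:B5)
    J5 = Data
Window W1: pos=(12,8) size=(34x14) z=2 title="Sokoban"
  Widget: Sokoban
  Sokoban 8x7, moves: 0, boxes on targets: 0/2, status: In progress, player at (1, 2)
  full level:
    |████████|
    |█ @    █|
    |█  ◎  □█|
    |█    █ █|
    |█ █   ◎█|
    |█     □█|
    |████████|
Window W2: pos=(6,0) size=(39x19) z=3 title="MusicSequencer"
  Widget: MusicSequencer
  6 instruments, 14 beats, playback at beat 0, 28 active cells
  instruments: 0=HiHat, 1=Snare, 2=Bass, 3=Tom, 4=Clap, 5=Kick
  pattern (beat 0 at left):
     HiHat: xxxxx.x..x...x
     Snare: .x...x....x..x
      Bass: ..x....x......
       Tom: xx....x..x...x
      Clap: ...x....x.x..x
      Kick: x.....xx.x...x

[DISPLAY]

   ┃ Snare·█···█····█··█                 ┃
   ┃  Bass··█····█······                 ┃
   ┃   Tom██····█··█···█                 ┃
   ┃  Clap···█····█·█··█                 ┃
   ┃  Kick█·····██·█···█                 ┃
   ┃                                     ┃
   ┃                                     ┃
   ┃                                     ┃
   ┃                                     ┃
   ┃                                     ┃
   ┃                                     ┃
   ┃                                     ┃
   ┃                                     ┃
   ┗━━━━━━━━━━━━━━━━━━━━━━━━━━━━━━━━━━━━━┛
         ┃                                
         ┃                                
         ┗━━━━━━━━━━━━━━━━━━━━━━━━━━━━━━━━


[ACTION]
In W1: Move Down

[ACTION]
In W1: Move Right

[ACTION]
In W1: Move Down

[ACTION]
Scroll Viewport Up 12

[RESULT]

   ┏━━━━━━━━━━━━━━━━━━━━━━━━━━━━━━━━━━━━━┓
   ┃ MusicSequencer                      ┃
   ┠─────────────────────────────────────┨
   ┃      ▼1234567890123                 ┃
   ┃ HiHat█████·█··█···█                 ┃
   ┃ Snare·█···█····█··█                 ┃
   ┃  Bass··█····█······                 ┃
   ┃   Tom██····█··█···█                 ┃
   ┃  Clap···█····█·█··█                 ┃
   ┃  Kick█·····██·█···█                 ┃
   ┃                                     ┃
   ┃                                     ┃
   ┃                                     ┃
   ┃                                     ┃
   ┃                                     ┃
   ┃                                     ┃
   ┃                                     ┃


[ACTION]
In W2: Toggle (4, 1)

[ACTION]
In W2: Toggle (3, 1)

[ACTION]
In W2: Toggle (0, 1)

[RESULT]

   ┏━━━━━━━━━━━━━━━━━━━━━━━━━━━━━━━━━━━━━┓
   ┃ MusicSequencer                      ┃
   ┠─────────────────────────────────────┨
   ┃      ▼1234567890123                 ┃
   ┃ HiHat█·███·█··█···█                 ┃
   ┃ Snare·█···█····█··█                 ┃
   ┃  Bass··█····█······                 ┃
   ┃   Tom█·····█··█···█                 ┃
   ┃  Clap·█·█····█·█··█                 ┃
   ┃  Kick█·····██·█···█                 ┃
   ┃                                     ┃
   ┃                                     ┃
   ┃                                     ┃
   ┃                                     ┃
   ┃                                     ┃
   ┃                                     ┃
   ┃                                     ┃


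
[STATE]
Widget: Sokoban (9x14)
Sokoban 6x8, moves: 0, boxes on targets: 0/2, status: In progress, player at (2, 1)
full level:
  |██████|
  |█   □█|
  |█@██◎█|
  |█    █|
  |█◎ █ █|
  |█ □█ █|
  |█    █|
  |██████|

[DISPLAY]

██████   
█   □█   
█@██◎█   
█    █   
█◎ █ █   
█ □█ █   
█    █   
██████   
Moves: 0 
         
         
         
         
         


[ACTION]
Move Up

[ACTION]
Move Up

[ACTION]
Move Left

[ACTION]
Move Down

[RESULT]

██████   
█   □█   
█@██◎█   
█    █   
█◎ █ █   
█ □█ █   
█    █   
██████   
Moves: 2 
         
         
         
         
         


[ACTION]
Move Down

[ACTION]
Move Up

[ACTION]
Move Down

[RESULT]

██████   
█   □█   
█ ██◎█   
█@   █   
█◎ █ █   
█ □█ █   
█    █   
██████   
Moves: 5 
         
         
         
         
         


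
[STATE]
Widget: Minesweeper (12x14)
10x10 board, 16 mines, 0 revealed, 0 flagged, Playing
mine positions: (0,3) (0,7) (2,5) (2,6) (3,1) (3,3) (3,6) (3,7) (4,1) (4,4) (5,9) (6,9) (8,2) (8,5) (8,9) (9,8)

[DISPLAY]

■■■■■■■■■■  
■■■■■■■■■■  
■■■■■■■■■■  
■■■■■■■■■■  
■■■■■■■■■■  
■■■■■■■■■■  
■■■■■■■■■■  
■■■■■■■■■■  
■■■■■■■■■■  
■■■■■■■■■■  
            
            
            
            


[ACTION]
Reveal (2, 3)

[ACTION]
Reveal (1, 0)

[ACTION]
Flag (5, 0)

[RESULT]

  1■■■■■■■  
  1■■■■■■■  
1121■■■■■■  
■■■■■■■■■■  
■■■■■■■■■■  
⚑■■■■■■■■■  
■■■■■■■■■■  
■■■■■■■■■■  
■■■■■■■■■■  
■■■■■■■■■■  
            
            
            
            


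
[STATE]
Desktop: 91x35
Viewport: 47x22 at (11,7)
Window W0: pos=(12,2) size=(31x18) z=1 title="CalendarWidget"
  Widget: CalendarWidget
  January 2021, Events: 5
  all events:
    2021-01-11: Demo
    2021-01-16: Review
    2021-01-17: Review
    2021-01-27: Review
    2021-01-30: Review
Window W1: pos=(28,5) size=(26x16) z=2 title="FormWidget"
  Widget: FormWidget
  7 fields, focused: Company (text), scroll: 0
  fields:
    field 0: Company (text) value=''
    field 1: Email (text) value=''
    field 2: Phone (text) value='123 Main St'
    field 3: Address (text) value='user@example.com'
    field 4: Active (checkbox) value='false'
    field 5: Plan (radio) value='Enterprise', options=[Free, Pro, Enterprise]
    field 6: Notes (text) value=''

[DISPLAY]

 ┃             1 ┠────────────────────────┨    
 ┃ 4  5  6  7  8 ┃> Company:    [        ]┃    
 ┃11* 12 13 14 15┃  Email:      [        ]┃    
 ┃18 19 20 21 22 ┃  Phone:      [123 Main]┃    
 ┃25 26 27* 28 29┃  Address:    [user@exa]┃    
 ┃               ┃  Active:     [ ]       ┃    
 ┃               ┃  Plan:       ( ) Free  ┃    
 ┃               ┃  Notes:      [        ]┃    
 ┃               ┃                        ┃    
 ┃               ┃                        ┃    
 ┃               ┃                        ┃    
 ┃               ┃                        ┃    
 ┗━━━━━━━━━━━━━━━┃                        ┃    
                 ┗━━━━━━━━━━━━━━━━━━━━━━━━┛    
                                               
                                               
                                               
                                               
                                               
                                               
                                               
                                               


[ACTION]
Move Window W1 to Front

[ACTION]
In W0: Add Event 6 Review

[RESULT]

 ┃             1 ┠────────────────────────┨    
 ┃ 4  5  6*  7  8┃> Company:    [        ]┃    
 ┃11* 12 13 14 15┃  Email:      [        ]┃    
 ┃18 19 20 21 22 ┃  Phone:      [123 Main]┃    
 ┃25 26 27* 28 29┃  Address:    [user@exa]┃    
 ┃               ┃  Active:     [ ]       ┃    
 ┃               ┃  Plan:       ( ) Free  ┃    
 ┃               ┃  Notes:      [        ]┃    
 ┃               ┃                        ┃    
 ┃               ┃                        ┃    
 ┃               ┃                        ┃    
 ┃               ┃                        ┃    
 ┗━━━━━━━━━━━━━━━┃                        ┃    
                 ┗━━━━━━━━━━━━━━━━━━━━━━━━┛    
                                               
                                               
                                               
                                               
                                               
                                               
                                               
                                               


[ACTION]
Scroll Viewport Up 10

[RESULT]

                                               
                                               
 ┏━━━━━━━━━━━━━━━━━━━━━━━━━━━━━┓               
 ┃ CalendarWidget              ┃               
 ┠─────────────────────────────┨               
 ┃         Januar┏━━━━━━━━━━━━━━━━━━━━━━━━┓    
 ┃Mo Tu We Th Fr ┃ FormWidget             ┃    
 ┃             1 ┠────────────────────────┨    
 ┃ 4  5  6*  7  8┃> Company:    [        ]┃    
 ┃11* 12 13 14 15┃  Email:      [        ]┃    
 ┃18 19 20 21 22 ┃  Phone:      [123 Main]┃    
 ┃25 26 27* 28 29┃  Address:    [user@exa]┃    
 ┃               ┃  Active:     [ ]       ┃    
 ┃               ┃  Plan:       ( ) Free  ┃    
 ┃               ┃  Notes:      [        ]┃    
 ┃               ┃                        ┃    
 ┃               ┃                        ┃    
 ┃               ┃                        ┃    
 ┃               ┃                        ┃    
 ┗━━━━━━━━━━━━━━━┃                        ┃    
                 ┗━━━━━━━━━━━━━━━━━━━━━━━━┛    
                                               


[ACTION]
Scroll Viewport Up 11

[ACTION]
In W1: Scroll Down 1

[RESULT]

                                               
                                               
 ┏━━━━━━━━━━━━━━━━━━━━━━━━━━━━━┓               
 ┃ CalendarWidget              ┃               
 ┠─────────────────────────────┨               
 ┃         Januar┏━━━━━━━━━━━━━━━━━━━━━━━━┓    
 ┃Mo Tu We Th Fr ┃ FormWidget             ┃    
 ┃             1 ┠────────────────────────┨    
 ┃ 4  5  6*  7  8┃  Email:      [        ]┃    
 ┃11* 12 13 14 15┃  Phone:      [123 Main]┃    
 ┃18 19 20 21 22 ┃  Address:    [user@exa]┃    
 ┃25 26 27* 28 29┃  Active:     [ ]       ┃    
 ┃               ┃  Plan:       ( ) Free  ┃    
 ┃               ┃  Notes:      [        ]┃    
 ┃               ┃                        ┃    
 ┃               ┃                        ┃    
 ┃               ┃                        ┃    
 ┃               ┃                        ┃    
 ┃               ┃                        ┃    
 ┗━━━━━━━━━━━━━━━┃                        ┃    
                 ┗━━━━━━━━━━━━━━━━━━━━━━━━┛    
                                               


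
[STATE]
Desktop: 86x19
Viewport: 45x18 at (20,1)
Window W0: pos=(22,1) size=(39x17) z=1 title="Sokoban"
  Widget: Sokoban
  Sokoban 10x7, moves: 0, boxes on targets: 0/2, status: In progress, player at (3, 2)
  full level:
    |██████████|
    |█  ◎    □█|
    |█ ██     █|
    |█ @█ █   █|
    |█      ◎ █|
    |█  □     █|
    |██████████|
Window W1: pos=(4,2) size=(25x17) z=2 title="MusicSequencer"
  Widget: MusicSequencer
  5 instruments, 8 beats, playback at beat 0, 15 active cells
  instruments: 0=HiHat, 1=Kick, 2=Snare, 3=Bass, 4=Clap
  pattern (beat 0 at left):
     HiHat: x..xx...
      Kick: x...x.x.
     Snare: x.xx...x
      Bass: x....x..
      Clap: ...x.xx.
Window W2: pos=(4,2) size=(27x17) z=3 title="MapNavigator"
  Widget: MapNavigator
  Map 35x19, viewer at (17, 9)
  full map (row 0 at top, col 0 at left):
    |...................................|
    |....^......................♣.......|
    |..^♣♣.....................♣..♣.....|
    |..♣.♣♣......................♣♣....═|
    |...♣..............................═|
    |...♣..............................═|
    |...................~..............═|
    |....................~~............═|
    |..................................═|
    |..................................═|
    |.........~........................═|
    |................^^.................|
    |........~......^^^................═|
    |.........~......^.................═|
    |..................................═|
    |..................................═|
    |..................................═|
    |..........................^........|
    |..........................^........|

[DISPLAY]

  ┏━━━━━━━━━━━━━━━━━━━━━━━━━━━━━━━━━━━━━┓    
━━━━━━━━━━┓                             ┃    
          ┃─────────────────────────────┨    
──────────┨██                           ┃    
........♣♣┃□█                           ┃    
..........┃ █                           ┃    
..........┃ █                           ┃    
..........┃ █                           ┃    
~~........┃ █                           ┃    
..........┃██                           ┃    
..........┃  0/2                        ┃    
..........┃                             ┃    
..........┃                             ┃    
..........┃                             ┃    
..........┃                             ┃    
..........┃                             ┃    
..........┃━━━━━━━━━━━━━━━━━━━━━━━━━━━━━┛    
━━━━━━━━━━┛                                  


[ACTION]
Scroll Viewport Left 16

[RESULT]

                  ┏━━━━━━━━━━━━━━━━━━━━━━━━━━
┏━━━━━━━━━━━━━━━━━━━━━━━━━┓                  
┃ MapNavigator            ┃──────────────────
┠─────────────────────────┨██                
┃♣......................♣♣┃□█                
┃.........................┃ █                
┃.........................┃ █                
┃..............~..........┃ █                
┃...............~~........┃ █                
┃.........................┃██                
┃............@............┃  0/2             
┃....~....................┃                  
┃...........^^............┃                  
┃...~......^^^............┃                  
┃....~......^.............┃                  
┃.........................┃                  
┃.........................┃━━━━━━━━━━━━━━━━━━
┗━━━━━━━━━━━━━━━━━━━━━━━━━┛                  


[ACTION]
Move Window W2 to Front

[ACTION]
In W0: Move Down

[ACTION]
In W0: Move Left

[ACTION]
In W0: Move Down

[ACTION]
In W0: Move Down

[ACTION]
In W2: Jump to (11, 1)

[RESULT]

                  ┏━━━━━━━━━━━━━━━━━━━━━━━━━━
┏━━━━━━━━━━━━━━━━━━━━━━━━━┓                  
┃ MapNavigator            ┃──────────────────
┠─────────────────────────┨██                
┃                         ┃□█                
┃                         ┃ █                
┃                         ┃ █                
┃                         ┃ █                
┃                         ┃ █                
┃ ........................┃██                
┃ ....^......@............┃  0/2             
┃ ..^♣♣...................┃                  
┃ ..♣.♣♣..................┃                  
┃ ...♣....................┃                  
┃ ...♣....................┃                  
┃ ...................~....┃                  
┃ ....................~~..┃━━━━━━━━━━━━━━━━━━
┗━━━━━━━━━━━━━━━━━━━━━━━━━┛                  


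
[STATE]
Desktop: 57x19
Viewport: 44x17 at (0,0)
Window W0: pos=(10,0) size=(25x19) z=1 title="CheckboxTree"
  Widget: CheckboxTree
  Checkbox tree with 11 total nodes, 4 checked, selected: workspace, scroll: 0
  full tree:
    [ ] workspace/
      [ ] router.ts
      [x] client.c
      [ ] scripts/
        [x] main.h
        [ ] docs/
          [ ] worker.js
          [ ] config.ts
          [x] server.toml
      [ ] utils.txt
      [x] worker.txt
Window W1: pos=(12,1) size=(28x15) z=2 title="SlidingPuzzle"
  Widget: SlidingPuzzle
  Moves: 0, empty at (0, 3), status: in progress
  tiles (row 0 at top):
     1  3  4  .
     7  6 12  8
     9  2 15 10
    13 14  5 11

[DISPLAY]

          ┏━━━━━━━━━━━━━━━━━━━━━━━┓         
          ┃ ┏━━━━━━━━━━━━━━━━━━━━━━━━━━┓    
          ┠─┃ SlidingPuzzle            ┃    
          ┃>┠──────────────────────────┨    
          ┃ ┃┌────┬────┬────┬────┐     ┃    
          ┃ ┃│  1 │  3 │  4 │    │     ┃    
          ┃ ┃├────┼────┼────┼────┤     ┃    
          ┃ ┃│  7 │  6 │ 12 │  8 │     ┃    
          ┃ ┃├────┼────┼────┼────┤     ┃    
          ┃ ┃│  9 │  2 │ 15 │ 10 │     ┃    
          ┃ ┃├────┼────┼────┼────┤     ┃    
          ┃ ┃│ 13 │ 14 │  5 │ 11 │     ┃    
          ┃ ┃└────┴────┴────┴────┘     ┃    
          ┃ ┃Moves: 0                  ┃    
          ┃ ┃                          ┃    
          ┃ ┗━━━━━━━━━━━━━━━━━━━━━━━━━━┛    
          ┃                       ┃         


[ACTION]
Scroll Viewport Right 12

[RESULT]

━━━━━━━━━━━━━━━━━━━━━━┓                     
┏━━━━━━━━━━━━━━━━━━━━━━━━━━┓                
┃ SlidingPuzzle            ┃                
┠──────────────────────────┨                
┃┌────┬────┬────┬────┐     ┃                
┃│  1 │  3 │  4 │    │     ┃                
┃├────┼────┼────┼────┤     ┃                
┃│  7 │  6 │ 12 │  8 │     ┃                
┃├────┼────┼────┼────┤     ┃                
┃│  9 │  2 │ 15 │ 10 │     ┃                
┃├────┼────┼────┼────┤     ┃                
┃│ 13 │ 14 │  5 │ 11 │     ┃                
┃└────┴────┴────┴────┘     ┃                
┃Moves: 0                  ┃                
┃                          ┃                
┗━━━━━━━━━━━━━━━━━━━━━━━━━━┛                
                      ┃                     


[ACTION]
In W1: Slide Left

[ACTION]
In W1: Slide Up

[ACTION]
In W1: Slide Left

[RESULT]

━━━━━━━━━━━━━━━━━━━━━━┓                     
┏━━━━━━━━━━━━━━━━━━━━━━━━━━┓                
┃ SlidingPuzzle            ┃                
┠──────────────────────────┨                
┃┌────┬────┬────┬────┐     ┃                
┃│  1 │  3 │  4 │  8 │     ┃                
┃├────┼────┼────┼────┤     ┃                
┃│  7 │  6 │ 12 │    │     ┃                
┃├────┼────┼────┼────┤     ┃                
┃│  9 │  2 │ 15 │ 10 │     ┃                
┃├────┼────┼────┼────┤     ┃                
┃│ 13 │ 14 │  5 │ 11 │     ┃                
┃└────┴────┴────┴────┘     ┃                
┃Moves: 1                  ┃                
┃                          ┃                
┗━━━━━━━━━━━━━━━━━━━━━━━━━━┛                
                      ┃                     


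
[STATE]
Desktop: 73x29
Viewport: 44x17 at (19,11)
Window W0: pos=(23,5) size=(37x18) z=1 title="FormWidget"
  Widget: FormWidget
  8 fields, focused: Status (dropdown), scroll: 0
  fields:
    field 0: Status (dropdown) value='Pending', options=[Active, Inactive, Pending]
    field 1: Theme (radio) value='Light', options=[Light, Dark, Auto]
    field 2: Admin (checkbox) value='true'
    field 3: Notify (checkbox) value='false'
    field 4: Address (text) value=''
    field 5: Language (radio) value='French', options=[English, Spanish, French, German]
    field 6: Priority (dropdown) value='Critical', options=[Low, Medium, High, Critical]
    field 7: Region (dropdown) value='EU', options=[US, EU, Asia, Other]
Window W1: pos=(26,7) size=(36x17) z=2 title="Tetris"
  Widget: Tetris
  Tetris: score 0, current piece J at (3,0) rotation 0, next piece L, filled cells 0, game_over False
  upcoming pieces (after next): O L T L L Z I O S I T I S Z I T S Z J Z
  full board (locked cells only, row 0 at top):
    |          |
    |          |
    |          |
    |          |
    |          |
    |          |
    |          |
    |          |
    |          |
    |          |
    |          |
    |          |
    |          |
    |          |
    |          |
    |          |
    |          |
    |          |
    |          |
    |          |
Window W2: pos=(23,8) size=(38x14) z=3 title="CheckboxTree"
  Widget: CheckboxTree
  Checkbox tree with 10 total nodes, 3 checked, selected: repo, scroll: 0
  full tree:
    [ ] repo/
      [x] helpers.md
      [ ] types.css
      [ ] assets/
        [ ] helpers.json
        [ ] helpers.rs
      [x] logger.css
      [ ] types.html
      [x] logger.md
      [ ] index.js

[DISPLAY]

    ┃>[-] repo/                          ┃┃ 
    ┃   [x] helpers.md                   ┃┃ 
    ┃   [ ] types.css                    ┃┃ 
    ┃   [ ] assets/                      ┃┃ 
    ┃     [ ] helpers.json               ┃┃ 
    ┃     [ ] helpers.rs                 ┃┃ 
    ┃   [x] logger.css                   ┃┃ 
    ┃   [ ] types.html                   ┃┃ 
    ┃   [x] logger.md                    ┃┃ 
    ┃   [ ] index.js                     ┃┃ 
    ┗━━━━━━━━━━━━━━━━━━━━━━━━━━━━━━━━━━━━┛┃ 
    ┗━━┃          │                       ┃ 
       ┗━━━━━━━━━━━━━━━━━━━━━━━━━━━━━━━━━━┛ 
                                            
                                            
                                            
                                            


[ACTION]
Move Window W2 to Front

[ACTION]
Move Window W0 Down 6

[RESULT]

    ┃>[-] repo/                          ┃┃ 
    ┃   [x] helpers.md                   ┃┃ 
    ┃   [ ] types.css                    ┃┃ 
    ┃   [ ] assets/                      ┃┃ 
    ┃     [ ] helpers.json               ┃┃ 
    ┃     [ ] helpers.rs                 ┃┃ 
    ┃   [x] logger.css                   ┃┃ 
    ┃   [ ] types.html                   ┃┃ 
    ┃   [x] logger.md                    ┃┃ 
    ┃   [ ] index.js                     ┃┃ 
    ┗━━━━━━━━━━━━━━━━━━━━━━━━━━━━━━━━━━━━┛┃ 
    ┃  ┃          │                       ┃ 
    ┃  ┗━━━━━━━━━━━━━━━━━━━━━━━━━━━━━━━━━━┛ 
    ┃                                   ┃   
    ┃                                   ┃   
    ┃                                   ┃   
    ┃                                   ┃   


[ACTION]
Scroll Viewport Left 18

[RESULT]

                      ┃>[-] repo/           
                      ┃   [x] helpers.md    
                      ┃   [ ] types.css     
                      ┃   [ ] assets/       
                      ┃     [ ] helpers.json
                      ┃     [ ] helpers.rs  
                      ┃   [x] logger.css    
                      ┃   [ ] types.html    
                      ┃   [x] logger.md     
                      ┃   [ ] index.js      
                      ┗━━━━━━━━━━━━━━━━━━━━━
                      ┃  ┃          │       
                      ┃  ┗━━━━━━━━━━━━━━━━━━
                      ┃                     
                      ┃                     
                      ┃                     
                      ┃                     


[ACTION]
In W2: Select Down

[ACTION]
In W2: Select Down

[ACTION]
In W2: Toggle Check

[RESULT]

                      ┃ [-] repo/           
                      ┃   [x] helpers.md    
                      ┃>  [x] types.css     
                      ┃   [ ] assets/       
                      ┃     [ ] helpers.json
                      ┃     [ ] helpers.rs  
                      ┃   [x] logger.css    
                      ┃   [ ] types.html    
                      ┃   [x] logger.md     
                      ┃   [ ] index.js      
                      ┗━━━━━━━━━━━━━━━━━━━━━
                      ┃  ┃          │       
                      ┃  ┗━━━━━━━━━━━━━━━━━━
                      ┃                     
                      ┃                     
                      ┃                     
                      ┃                     
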